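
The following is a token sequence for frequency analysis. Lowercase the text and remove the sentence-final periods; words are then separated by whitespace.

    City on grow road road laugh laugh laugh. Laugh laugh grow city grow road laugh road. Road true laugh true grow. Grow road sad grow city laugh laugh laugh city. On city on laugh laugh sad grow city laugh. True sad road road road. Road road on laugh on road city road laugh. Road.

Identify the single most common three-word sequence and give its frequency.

Trigram frequencies (highest first):
  laugh laugh laugh: 4
  road road road: 3
  road laugh road: 2
  sad grow city: 2
  grow city laugh: 2
  city on grow: 1
  … (38 more, each ≤ 1)

"laugh laugh laugh", 4 times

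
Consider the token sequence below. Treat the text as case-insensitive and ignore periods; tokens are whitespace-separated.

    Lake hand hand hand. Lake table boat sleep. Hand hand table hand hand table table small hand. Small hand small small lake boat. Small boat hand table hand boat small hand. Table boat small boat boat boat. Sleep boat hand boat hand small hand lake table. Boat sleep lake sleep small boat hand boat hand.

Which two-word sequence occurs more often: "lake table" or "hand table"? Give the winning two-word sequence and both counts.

"hand table" (4 vs 2)

"lake table": 2 occurrences
"hand table": 4 occurrences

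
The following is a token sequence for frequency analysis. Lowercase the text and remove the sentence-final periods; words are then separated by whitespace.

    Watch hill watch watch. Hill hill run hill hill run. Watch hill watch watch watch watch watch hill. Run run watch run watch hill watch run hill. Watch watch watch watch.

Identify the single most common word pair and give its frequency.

"watch watch", 8 times

Bigram frequencies (highest first):
  watch watch: 8
  watch hill: 5
  hill watch: 4
  hill run: 3
  run watch: 3
  hill hill: 2
  … (3 more, each ≤ 2)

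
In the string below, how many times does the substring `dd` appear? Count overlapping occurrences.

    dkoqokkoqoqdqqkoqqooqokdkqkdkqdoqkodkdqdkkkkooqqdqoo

0

Sliding a length-2 window over the 52 characters (51 positions):
  (no match at any position)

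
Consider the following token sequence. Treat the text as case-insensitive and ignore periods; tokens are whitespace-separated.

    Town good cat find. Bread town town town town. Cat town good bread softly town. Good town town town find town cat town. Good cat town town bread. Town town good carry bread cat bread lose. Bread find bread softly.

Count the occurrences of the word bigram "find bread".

Scanning the 39 overlapping bigram windows for "find bread":
  position 4–5: find bread
  position 38–39: find bread

2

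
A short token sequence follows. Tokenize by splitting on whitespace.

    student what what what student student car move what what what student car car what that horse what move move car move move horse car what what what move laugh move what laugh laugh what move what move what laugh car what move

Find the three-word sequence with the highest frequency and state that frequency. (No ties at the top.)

"what what what", 3 times

Trigram frequencies (highest first):
  what what what: 3
  what what student: 2
  move what laugh: 2
  what move what: 2
  student what what: 1
  what student student: 1
  … (30 more, each ≤ 1)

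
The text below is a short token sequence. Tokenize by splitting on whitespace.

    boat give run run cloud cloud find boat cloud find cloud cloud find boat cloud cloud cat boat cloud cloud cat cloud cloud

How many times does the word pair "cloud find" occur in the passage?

Scanning the 22 overlapping bigram windows for "cloud find":
  position 6–7: cloud find
  position 9–10: cloud find
  position 12–13: cloud find

3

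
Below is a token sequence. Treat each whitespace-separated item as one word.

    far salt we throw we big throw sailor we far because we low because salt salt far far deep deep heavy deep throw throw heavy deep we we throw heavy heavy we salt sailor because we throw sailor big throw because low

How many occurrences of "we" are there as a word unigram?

8

Scanning the 42 tokens for "we":
  position 3: we
  position 5: we
  position 9: we
  position 12: we
  position 27: we
  position 28: we
  position 32: we
  position 36: we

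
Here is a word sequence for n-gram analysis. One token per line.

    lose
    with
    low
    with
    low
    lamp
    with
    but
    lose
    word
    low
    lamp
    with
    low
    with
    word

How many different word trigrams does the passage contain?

12

16 tokens → 14 trigram windows in total.
Repeated trigrams (each contributes count−1 duplicates):
  low lamp with: 2
  with low with: 2
2 duplicate windows → 14 − 2 = 12 distinct.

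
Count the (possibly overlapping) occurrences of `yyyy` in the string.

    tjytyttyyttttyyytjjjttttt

0

Sliding a length-4 window over the 25 characters (22 positions):
  (no match at any position)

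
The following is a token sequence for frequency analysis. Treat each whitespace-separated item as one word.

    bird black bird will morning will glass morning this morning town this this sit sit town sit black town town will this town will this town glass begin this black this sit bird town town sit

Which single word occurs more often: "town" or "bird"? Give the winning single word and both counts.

"town" (8 vs 3)

"town": 8 occurrences
"bird": 3 occurrences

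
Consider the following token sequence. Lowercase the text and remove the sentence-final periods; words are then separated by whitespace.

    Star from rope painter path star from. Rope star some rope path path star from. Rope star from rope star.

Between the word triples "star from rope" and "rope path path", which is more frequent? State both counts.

"star from rope": 4 occurrences
"rope path path": 1 occurrence

"star from rope" (4 vs 1)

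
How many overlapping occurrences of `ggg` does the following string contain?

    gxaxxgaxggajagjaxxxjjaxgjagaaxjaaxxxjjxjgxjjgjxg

0

Sliding a length-3 window over the 48 characters (46 positions):
  (no match at any position)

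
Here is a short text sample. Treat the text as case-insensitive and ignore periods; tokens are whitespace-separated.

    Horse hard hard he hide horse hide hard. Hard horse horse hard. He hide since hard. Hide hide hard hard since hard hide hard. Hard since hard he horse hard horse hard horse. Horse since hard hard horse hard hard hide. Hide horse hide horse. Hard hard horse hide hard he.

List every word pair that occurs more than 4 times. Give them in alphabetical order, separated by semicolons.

Bigram counts meeting the condition (more than 4 times):
  hard hard: 7
  hard horse: 5
  horse hard: 6

hard hard; hard horse; horse hard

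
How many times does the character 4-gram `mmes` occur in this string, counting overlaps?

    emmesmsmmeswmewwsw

2

Sliding a length-4 window over the 18 characters (15 positions):
  position 2–5: mmes
  position 8–11: mmes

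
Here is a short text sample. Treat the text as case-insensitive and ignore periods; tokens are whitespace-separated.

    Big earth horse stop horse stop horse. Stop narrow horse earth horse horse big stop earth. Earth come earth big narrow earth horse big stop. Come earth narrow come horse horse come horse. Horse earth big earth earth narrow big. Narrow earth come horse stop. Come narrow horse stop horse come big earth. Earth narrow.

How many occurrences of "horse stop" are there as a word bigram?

Scanning the 54 overlapping bigram windows for "horse stop":
  position 3–4: horse stop
  position 5–6: horse stop
  position 7–8: horse stop
  position 44–45: horse stop
  position 48–49: horse stop

5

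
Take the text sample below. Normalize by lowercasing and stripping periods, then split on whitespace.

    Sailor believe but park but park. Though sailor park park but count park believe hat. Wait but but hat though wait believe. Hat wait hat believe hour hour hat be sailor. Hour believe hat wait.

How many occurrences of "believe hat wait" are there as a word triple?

3

Scanning the 33 overlapping trigram windows for "believe hat wait":
  position 14–16: believe hat wait
  position 22–24: believe hat wait
  position 33–35: believe hat wait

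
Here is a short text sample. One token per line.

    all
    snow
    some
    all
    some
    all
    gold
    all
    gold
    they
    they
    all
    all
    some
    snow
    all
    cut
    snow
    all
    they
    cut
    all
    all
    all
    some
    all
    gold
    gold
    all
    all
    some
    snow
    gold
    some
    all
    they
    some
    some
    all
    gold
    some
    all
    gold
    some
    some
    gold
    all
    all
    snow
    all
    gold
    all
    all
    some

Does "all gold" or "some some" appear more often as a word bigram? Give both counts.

"all gold" (6 vs 2)

"all gold": 6 occurrences
"some some": 2 occurrences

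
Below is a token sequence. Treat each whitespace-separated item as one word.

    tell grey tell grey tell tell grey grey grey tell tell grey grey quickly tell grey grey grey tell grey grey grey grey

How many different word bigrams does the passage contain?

6

23 tokens → 22 bigram windows in total.
Repeated bigrams (each contributes count−1 duplicates):
  grey grey: 8
  tell grey: 6
  grey tell: 4
  tell tell: 2
16 duplicate windows → 22 − 16 = 6 distinct.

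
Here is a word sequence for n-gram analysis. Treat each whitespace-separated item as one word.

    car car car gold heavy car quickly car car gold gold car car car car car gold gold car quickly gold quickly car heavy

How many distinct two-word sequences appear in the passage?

24 tokens → 23 bigram windows in total.
Repeated bigrams (each contributes count−1 duplicates):
  car car: 7
  car gold: 3
  car quickly: 2
  gold car: 2
  gold gold: 2
  quickly car: 2
12 duplicate windows → 23 − 12 = 11 distinct.

11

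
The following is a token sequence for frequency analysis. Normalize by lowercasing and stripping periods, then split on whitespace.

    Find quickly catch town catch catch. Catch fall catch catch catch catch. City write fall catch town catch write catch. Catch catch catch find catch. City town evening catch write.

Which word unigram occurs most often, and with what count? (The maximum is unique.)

Unigram frequencies (highest first):
  catch: 16
  town: 3
  write: 3
  find: 2
  fall: 2
  city: 2
  … (2 more, each ≤ 1)

"catch", 16 times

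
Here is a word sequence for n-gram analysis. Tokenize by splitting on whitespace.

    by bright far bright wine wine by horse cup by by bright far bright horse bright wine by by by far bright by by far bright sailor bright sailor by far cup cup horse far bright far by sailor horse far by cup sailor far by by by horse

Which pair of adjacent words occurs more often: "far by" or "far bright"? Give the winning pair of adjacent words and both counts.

"far by": 3 occurrences
"far bright": 5 occurrences

"far bright" (5 vs 3)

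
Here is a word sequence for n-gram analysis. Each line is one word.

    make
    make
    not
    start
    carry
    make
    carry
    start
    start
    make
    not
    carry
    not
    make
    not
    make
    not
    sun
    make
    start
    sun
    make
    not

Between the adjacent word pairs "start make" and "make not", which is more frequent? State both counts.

"make not" (5 vs 1)

"start make": 1 occurrence
"make not": 5 occurrences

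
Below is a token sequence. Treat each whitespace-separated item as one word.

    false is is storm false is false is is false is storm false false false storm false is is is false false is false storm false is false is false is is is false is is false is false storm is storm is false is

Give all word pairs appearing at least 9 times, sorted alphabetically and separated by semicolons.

false is; is false

Bigram counts meeting the condition (at least 9 times):
  false is: 12
  is false: 10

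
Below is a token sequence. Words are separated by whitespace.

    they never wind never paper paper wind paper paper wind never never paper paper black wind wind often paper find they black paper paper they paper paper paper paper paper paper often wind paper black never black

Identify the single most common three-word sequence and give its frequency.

Trigram frequencies (highest first):
  paper paper paper: 4
  never paper paper: 2
  paper paper wind: 2
  they never wind: 1
  never wind never: 1
  wind never paper: 1
  … (24 more, each ≤ 1)

"paper paper paper", 4 times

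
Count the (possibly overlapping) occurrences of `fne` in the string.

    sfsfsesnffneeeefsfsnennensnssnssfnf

Sliding a length-3 window over the 35 characters (33 positions):
  position 10–12: fne

1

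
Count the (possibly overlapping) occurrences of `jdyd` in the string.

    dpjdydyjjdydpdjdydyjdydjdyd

Sliding a length-4 window over the 27 characters (24 positions):
  position 3–6: jdyd
  position 9–12: jdyd
  position 15–18: jdyd
  position 20–23: jdyd
  position 24–27: jdyd

5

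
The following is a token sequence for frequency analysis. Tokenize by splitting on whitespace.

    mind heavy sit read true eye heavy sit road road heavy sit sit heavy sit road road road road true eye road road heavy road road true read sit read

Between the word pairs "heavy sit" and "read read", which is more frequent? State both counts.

"heavy sit" (4 vs 0)

"heavy sit": 4 occurrences
"read read": 0 occurrences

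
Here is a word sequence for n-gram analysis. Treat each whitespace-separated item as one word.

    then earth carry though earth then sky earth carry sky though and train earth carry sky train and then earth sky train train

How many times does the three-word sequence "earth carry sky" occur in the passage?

2

Scanning the 21 overlapping trigram windows for "earth carry sky":
  position 8–10: earth carry sky
  position 14–16: earth carry sky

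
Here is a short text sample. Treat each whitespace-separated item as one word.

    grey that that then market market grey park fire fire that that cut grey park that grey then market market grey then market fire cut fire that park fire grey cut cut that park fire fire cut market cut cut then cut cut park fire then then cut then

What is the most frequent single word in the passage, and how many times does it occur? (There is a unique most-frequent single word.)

Unigram frequencies (highest first):
  cut: 10
  fire: 8
  that: 7
  then: 7
  grey: 6
  market: 6
  … (1 more, each ≤ 5)

"cut", 10 times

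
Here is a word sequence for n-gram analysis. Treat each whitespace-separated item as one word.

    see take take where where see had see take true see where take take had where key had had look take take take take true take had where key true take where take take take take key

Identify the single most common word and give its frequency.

Unigram frequencies (highest first):
  take: 15
  where: 6
  had: 5
  see: 4
  true: 3
  key: 3
  … (1 more, each ≤ 1)

"take", 15 times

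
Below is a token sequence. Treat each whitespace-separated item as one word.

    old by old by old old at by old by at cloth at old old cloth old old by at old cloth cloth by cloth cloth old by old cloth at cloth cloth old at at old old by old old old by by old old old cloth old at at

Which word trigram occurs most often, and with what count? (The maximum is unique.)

"old by old", 4 times

Trigram frequencies (highest first):
  old by old: 4
  by old old: 3
  old old by: 3
  by old by: 2
  old by at: 2
  at old old: 2
  … (27 more, each ≤ 2)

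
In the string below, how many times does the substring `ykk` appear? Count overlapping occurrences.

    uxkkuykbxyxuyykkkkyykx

Sliding a length-3 window over the 22 characters (20 positions):
  position 14–16: ykk

1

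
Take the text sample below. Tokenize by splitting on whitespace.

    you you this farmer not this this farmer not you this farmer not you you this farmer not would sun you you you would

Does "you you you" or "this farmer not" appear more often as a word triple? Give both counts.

"this farmer not" (4 vs 1)

"you you you": 1 occurrence
"this farmer not": 4 occurrences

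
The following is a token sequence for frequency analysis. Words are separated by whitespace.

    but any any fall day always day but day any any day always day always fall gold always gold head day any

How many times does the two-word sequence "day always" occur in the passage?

3

Scanning the 21 overlapping bigram windows for "day always":
  position 5–6: day always
  position 12–13: day always
  position 14–15: day always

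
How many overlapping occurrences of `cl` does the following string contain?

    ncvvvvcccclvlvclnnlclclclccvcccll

Sliding a length-2 window over the 33 characters (32 positions):
  position 10–11: cl
  position 15–16: cl
  position 20–21: cl
  position 22–23: cl
  position 24–25: cl
  position 31–32: cl

6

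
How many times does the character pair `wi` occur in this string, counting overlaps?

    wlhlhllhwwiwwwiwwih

3

Sliding a length-2 window over the 19 characters (18 positions):
  position 10–11: wi
  position 14–15: wi
  position 17–18: wi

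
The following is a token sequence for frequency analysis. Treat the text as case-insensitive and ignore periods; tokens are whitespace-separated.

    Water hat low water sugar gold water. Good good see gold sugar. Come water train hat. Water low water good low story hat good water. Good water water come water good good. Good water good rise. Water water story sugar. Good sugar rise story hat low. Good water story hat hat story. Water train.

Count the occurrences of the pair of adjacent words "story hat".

Scanning the 53 overlapping bigram windows for "story hat":
  position 22–23: story hat
  position 44–45: story hat
  position 49–50: story hat

3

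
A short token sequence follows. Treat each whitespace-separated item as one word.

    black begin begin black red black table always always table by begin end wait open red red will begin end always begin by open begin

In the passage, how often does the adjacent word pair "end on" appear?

0

Scanning the 24 overlapping bigram windows for "end on":
  (none found)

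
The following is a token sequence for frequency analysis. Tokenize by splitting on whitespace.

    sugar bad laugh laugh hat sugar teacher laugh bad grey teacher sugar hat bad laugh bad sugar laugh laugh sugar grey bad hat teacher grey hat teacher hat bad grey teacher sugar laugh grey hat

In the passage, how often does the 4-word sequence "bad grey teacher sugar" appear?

Scanning the 32 overlapping 4-gram windows for "bad grey teacher sugar":
  position 9–12: bad grey teacher sugar
  position 29–32: bad grey teacher sugar

2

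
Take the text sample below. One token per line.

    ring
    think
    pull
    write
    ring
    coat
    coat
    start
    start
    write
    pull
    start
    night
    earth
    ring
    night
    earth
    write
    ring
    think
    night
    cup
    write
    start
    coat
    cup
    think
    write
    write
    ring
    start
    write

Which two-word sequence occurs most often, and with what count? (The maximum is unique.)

"write ring", 3 times

Bigram frequencies (highest first):
  write ring: 3
  ring think: 2
  start write: 2
  night earth: 2
  think pull: 1
  pull write: 1
  … (20 more, each ≤ 1)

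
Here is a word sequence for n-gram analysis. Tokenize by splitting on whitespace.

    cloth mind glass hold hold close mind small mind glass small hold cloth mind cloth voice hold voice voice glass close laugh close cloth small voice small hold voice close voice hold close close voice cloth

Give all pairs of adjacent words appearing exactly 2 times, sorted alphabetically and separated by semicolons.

close voice; cloth mind; hold close; hold voice; mind glass; small hold; voice hold

Bigram counts meeting the condition (exactly 2 times):
  close voice: 2
  cloth mind: 2
  hold close: 2
  hold voice: 2
  mind glass: 2
  small hold: 2
  voice hold: 2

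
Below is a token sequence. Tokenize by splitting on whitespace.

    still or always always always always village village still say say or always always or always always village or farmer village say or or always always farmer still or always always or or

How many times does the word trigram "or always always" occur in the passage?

Scanning the 31 overlapping trigram windows for "or always always":
  position 2–4: or always always
  position 12–14: or always always
  position 15–17: or always always
  position 24–26: or always always
  position 29–31: or always always

5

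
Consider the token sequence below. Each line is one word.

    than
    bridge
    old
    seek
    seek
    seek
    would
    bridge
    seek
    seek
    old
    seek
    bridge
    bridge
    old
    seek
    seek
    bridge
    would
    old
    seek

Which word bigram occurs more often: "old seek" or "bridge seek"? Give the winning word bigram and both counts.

"old seek": 4 occurrences
"bridge seek": 1 occurrence

"old seek" (4 vs 1)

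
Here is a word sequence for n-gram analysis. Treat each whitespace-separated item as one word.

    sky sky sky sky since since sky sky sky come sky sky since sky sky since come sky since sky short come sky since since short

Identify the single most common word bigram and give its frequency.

"sky sky", 7 times

Bigram frequencies (highest first):
  sky sky: 7
  sky since: 5
  since sky: 3
  come sky: 3
  since since: 2
  sky come: 1
  … (4 more, each ≤ 1)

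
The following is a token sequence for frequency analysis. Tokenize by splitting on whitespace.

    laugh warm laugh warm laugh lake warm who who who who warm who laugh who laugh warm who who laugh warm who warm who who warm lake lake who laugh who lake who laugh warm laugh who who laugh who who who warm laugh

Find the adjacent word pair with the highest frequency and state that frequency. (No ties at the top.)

"who who", 8 times

Bigram frequencies (highest first):
  who who: 8
  who laugh: 6
  laugh warm: 5
  warm who: 5
  warm laugh: 4
  who warm: 4
  … (7 more, each ≤ 4)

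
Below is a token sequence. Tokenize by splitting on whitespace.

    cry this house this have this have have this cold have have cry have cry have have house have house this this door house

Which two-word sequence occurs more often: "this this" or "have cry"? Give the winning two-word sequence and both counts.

"this this": 1 occurrence
"have cry": 2 occurrences

"have cry" (2 vs 1)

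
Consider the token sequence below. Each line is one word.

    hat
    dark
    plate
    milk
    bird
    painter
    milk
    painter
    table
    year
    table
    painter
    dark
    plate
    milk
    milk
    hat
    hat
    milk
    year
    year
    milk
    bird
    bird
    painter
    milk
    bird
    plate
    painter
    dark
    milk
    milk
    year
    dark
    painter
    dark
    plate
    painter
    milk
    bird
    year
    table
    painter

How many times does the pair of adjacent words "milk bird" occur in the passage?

Scanning the 42 overlapping bigram windows for "milk bird":
  position 4–5: milk bird
  position 22–23: milk bird
  position 26–27: milk bird
  position 39–40: milk bird

4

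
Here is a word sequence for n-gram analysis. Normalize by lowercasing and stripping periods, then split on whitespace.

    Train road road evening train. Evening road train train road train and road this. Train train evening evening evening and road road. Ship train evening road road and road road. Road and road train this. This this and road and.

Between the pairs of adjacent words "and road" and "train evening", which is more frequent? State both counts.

"and road" (5 vs 3)

"and road": 5 occurrences
"train evening": 3 occurrences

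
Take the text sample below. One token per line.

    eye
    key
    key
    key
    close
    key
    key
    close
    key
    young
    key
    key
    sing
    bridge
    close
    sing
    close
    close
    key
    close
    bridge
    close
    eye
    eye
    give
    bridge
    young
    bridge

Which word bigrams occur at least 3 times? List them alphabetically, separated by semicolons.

close key; key close; key key

Bigram counts meeting the condition (at least 3 times):
  close key: 3
  key close: 3
  key key: 4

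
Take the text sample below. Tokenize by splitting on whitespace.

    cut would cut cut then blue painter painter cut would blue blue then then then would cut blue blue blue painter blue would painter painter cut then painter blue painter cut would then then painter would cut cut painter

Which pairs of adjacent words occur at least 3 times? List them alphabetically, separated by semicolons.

Bigram counts meeting the condition (at least 3 times):
  blue blue: 3
  blue painter: 3
  cut would: 3
  painter cut: 3
  then then: 3
  would cut: 3

blue blue; blue painter; cut would; painter cut; then then; would cut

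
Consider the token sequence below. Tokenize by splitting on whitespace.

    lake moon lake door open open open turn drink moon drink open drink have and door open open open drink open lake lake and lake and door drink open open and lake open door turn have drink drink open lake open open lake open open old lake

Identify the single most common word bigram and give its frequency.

"open open", 7 times

Bigram frequencies (highest first):
  open open: 7
  drink open: 4
  open lake: 3
  lake open: 3
  door open: 2
  open drink: 2
  … (22 more, each ≤ 2)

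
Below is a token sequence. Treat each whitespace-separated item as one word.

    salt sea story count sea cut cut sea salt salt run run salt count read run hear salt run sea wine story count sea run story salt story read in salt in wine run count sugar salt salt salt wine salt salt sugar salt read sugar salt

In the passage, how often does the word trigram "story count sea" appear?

2

Scanning the 45 overlapping trigram windows for "story count sea":
  position 3–5: story count sea
  position 22–24: story count sea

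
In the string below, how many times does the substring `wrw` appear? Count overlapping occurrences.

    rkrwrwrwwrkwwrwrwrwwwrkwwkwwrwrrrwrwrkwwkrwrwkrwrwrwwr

10

Sliding a length-3 window over the 54 characters (52 positions):
  position 4–6: wrw
  position 6–8: wrw
  position 13–15: wrw
  position 15–17: wrw
  position 17–19: wrw
  position 28–30: wrw
  position 34–36: wrw
  position 43–45: wrw
  position 48–50: wrw
  position 50–52: wrw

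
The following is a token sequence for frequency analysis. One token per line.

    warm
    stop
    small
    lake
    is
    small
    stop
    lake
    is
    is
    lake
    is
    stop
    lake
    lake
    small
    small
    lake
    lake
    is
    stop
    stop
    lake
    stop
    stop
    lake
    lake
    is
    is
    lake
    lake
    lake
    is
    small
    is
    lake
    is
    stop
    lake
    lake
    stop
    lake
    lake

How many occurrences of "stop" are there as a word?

9

Scanning the 43 tokens for "stop":
  position 2: stop
  position 7: stop
  position 13: stop
  position 21: stop
  position 22: stop
  position 24: stop
  position 25: stop
  position 38: stop
  position 41: stop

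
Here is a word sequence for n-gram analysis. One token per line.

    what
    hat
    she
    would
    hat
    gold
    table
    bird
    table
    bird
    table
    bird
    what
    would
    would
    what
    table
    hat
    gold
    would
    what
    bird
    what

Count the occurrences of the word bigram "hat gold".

Scanning the 22 overlapping bigram windows for "hat gold":
  position 5–6: hat gold
  position 18–19: hat gold

2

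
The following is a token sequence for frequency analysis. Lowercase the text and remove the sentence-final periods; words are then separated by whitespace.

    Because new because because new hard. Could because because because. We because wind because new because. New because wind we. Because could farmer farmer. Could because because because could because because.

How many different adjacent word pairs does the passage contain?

15

31 tokens → 30 bigram windows in total.
Repeated bigrams (each contributes count−1 duplicates):
  because because: 6
  because new: 4
  could because: 3
  new because: 3
  because could: 2
  because wind: 2
  we because: 2
15 duplicate windows → 30 − 15 = 15 distinct.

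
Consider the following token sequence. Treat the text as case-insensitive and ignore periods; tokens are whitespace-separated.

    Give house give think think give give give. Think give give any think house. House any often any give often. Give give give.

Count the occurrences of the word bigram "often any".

Scanning the 22 overlapping bigram windows for "often any":
  position 17–18: often any

1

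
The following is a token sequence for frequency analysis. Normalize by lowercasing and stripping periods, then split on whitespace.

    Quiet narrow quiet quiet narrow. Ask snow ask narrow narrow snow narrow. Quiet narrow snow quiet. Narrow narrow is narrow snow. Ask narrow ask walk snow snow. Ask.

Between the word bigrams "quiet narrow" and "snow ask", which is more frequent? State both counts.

"quiet narrow": 4 occurrences
"snow ask": 3 occurrences

"quiet narrow" (4 vs 3)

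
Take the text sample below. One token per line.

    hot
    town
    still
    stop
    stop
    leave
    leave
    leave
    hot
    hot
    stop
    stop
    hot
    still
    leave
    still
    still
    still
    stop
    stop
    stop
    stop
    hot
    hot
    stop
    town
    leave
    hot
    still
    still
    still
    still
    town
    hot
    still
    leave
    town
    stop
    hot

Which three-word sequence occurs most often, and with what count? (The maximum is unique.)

"still still still", 3 times

Trigram frequencies (highest first):
  still still still: 3
  still stop stop: 2
  hot hot stop: 2
  stop stop hot: 2
  hot still leave: 2
  stop stop stop: 2
  … (24 more, each ≤ 1)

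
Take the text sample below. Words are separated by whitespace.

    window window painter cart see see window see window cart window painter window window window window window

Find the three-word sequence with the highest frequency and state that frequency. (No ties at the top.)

Trigram frequencies (highest first):
  window window window: 3
  window window painter: 1
  window painter cart: 1
  painter cart see: 1
  cart see see: 1
  see see window: 1
  … (7 more, each ≤ 1)

"window window window", 3 times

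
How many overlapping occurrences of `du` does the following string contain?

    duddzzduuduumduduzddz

Sliding a length-2 window over the 21 characters (20 positions):
  position 1–2: du
  position 7–8: du
  position 10–11: du
  position 14–15: du
  position 16–17: du

5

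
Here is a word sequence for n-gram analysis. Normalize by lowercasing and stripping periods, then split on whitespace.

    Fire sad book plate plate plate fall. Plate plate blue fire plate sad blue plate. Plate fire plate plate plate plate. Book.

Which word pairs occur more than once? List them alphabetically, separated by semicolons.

Bigram counts meeting the condition (more than once):
  fire plate: 2
  plate plate: 7

fire plate; plate plate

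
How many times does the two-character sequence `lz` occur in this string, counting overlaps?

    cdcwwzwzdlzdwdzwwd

Sliding a length-2 window over the 18 characters (17 positions):
  position 10–11: lz

1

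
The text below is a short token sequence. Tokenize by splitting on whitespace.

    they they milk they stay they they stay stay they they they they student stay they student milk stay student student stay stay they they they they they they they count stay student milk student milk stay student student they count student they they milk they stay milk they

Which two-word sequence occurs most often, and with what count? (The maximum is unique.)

Bigram frequencies (highest first):
  they they: 12
  stay they: 4
  milk they: 3
  they stay: 3
  student milk: 3
  stay student: 3
  … (12 more, each ≤ 2)

"they they", 12 times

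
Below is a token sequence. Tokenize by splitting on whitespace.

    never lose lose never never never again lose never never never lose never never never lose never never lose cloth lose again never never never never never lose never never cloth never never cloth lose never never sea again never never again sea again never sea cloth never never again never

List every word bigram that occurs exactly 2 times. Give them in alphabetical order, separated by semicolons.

cloth lose; cloth never; never cloth; never sea; sea again

Bigram counts meeting the condition (exactly 2 times):
  cloth lose: 2
  cloth never: 2
  never cloth: 2
  never sea: 2
  sea again: 2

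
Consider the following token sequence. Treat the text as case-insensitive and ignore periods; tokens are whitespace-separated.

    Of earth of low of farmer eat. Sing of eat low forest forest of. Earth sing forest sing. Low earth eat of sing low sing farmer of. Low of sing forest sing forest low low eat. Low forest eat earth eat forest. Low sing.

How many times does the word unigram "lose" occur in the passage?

0

Scanning the 44 tokens for "lose":
  (none found)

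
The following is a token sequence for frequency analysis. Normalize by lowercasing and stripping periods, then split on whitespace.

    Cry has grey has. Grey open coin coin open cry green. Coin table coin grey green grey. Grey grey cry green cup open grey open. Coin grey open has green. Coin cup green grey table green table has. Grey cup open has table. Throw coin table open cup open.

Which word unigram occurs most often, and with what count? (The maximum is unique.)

"grey", 10 times

Unigram frequencies (highest first):
  grey: 10
  open: 8
  coin: 7
  green: 6
  has: 5
  table: 5
  … (3 more, each ≤ 4)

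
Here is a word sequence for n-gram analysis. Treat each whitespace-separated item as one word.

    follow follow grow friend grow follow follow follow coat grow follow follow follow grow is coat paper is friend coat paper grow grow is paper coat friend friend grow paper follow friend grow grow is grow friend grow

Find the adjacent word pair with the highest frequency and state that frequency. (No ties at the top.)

Bigram frequencies (highest first):
  follow follow: 5
  friend grow: 4
  grow is: 3
  follow grow: 2
  grow friend: 2
  grow follow: 2
  … (17 more, each ≤ 2)

"follow follow", 5 times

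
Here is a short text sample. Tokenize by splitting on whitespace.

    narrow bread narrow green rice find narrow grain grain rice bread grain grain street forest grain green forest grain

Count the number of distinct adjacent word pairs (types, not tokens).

16

19 tokens → 18 bigram windows in total.
Repeated bigrams (each contributes count−1 duplicates):
  forest grain: 2
  grain grain: 2
2 duplicate windows → 18 − 2 = 16 distinct.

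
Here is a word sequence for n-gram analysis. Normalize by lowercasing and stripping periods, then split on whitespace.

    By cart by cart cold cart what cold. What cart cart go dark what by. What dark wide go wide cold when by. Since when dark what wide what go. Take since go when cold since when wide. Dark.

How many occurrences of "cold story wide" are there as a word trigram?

0

Scanning the 37 overlapping trigram windows for "cold story wide":
  (none found)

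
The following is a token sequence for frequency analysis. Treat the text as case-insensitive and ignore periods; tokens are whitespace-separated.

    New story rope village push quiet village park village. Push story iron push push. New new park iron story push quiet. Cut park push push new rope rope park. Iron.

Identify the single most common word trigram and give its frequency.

"push push new", 2 times

Trigram frequencies (highest first):
  push push new: 2
  new story rope: 1
  story rope village: 1
  rope village push: 1
  village push quiet: 1
  push quiet village: 1
  … (21 more, each ≤ 1)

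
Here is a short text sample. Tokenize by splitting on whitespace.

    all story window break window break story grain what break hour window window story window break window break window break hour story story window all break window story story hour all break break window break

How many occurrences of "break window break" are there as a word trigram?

Scanning the 33 overlapping trigram windows for "break window break":
  position 4–6: break window break
  position 16–18: break window break
  position 18–20: break window break
  position 33–35: break window break

4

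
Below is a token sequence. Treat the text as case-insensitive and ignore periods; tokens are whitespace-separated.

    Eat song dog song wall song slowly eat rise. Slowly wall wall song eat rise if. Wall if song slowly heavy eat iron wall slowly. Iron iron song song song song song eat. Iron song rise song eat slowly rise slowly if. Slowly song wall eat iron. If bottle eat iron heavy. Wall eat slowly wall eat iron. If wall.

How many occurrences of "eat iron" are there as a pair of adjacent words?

5

Scanning the 59 overlapping bigram windows for "eat iron":
  position 22–23: eat iron
  position 33–34: eat iron
  position 46–47: eat iron
  position 50–51: eat iron
  position 57–58: eat iron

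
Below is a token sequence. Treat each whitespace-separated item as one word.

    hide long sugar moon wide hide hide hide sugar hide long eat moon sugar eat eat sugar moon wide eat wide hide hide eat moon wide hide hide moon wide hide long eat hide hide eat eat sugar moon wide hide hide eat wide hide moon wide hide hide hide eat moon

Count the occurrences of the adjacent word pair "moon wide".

6

Scanning the 51 overlapping bigram windows for "moon wide":
  position 4–5: moon wide
  position 18–19: moon wide
  position 25–26: moon wide
  position 29–30: moon wide
  position 39–40: moon wide
  position 46–47: moon wide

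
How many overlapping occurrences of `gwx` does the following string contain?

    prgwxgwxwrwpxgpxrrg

2

Sliding a length-3 window over the 19 characters (17 positions):
  position 3–5: gwx
  position 6–8: gwx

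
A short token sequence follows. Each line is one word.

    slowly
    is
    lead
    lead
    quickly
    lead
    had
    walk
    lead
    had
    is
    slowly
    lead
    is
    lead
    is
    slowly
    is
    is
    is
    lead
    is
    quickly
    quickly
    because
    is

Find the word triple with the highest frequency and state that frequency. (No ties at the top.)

"is lead is", 2 times

Trigram frequencies (highest first):
  is lead is: 2
  slowly is lead: 1
  is lead lead: 1
  lead lead quickly: 1
  lead quickly lead: 1
  quickly lead had: 1
  … (17 more, each ≤ 1)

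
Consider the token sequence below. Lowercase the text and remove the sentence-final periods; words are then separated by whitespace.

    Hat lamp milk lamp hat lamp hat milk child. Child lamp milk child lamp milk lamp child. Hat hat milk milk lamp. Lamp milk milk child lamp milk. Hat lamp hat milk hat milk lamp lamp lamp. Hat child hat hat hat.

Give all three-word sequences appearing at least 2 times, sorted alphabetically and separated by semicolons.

Trigram counts meeting the condition (at least 2 times):
  child hat hat: 2
  child lamp milk: 3
  hat lamp hat: 2
  lamp hat milk: 2
  lamp milk lamp: 2
  milk child lamp: 2
  milk lamp lamp: 2

child hat hat; child lamp milk; hat lamp hat; lamp hat milk; lamp milk lamp; milk child lamp; milk lamp lamp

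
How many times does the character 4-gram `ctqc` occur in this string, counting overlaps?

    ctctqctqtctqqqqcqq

1

Sliding a length-4 window over the 18 characters (15 positions):
  position 3–6: ctqc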